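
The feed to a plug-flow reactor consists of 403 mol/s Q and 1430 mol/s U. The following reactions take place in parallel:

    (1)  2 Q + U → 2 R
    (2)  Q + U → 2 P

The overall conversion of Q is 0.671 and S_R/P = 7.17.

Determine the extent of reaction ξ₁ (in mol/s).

Conversion of Q: Q consumed = 0.671 × 403 = 270.4 mol/s = 2ξ₁ + 1ξ₂.
Selectivity: 2ξ₁ / (2ξ₂) = 7.17 → ξ₁ = 7.17 ξ₂.
Substitute: (2·7.17 + 1) ξ₂ = 270.4 → ξ₂ = 17.63 mol/s, ξ₁ = 126.4 mol/s.
Outlet amounts (n = n₀ + Σ ν·ξ):
  Q: 403 − 2(126.4) − 1(17.63) = 132.6
  U: 1430 − 1(126.4) − 1(17.63) = 1286
  R: 0 + 2(126.4) = 252.8
  P: 0 + 2(17.63) = 35.26

ξ₁ = 126 mol/s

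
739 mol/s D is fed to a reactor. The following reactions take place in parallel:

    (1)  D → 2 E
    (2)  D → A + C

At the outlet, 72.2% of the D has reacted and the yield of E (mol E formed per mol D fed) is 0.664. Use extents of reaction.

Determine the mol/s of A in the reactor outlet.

288 mol/s

Yield of E: 2ξ₁ / 739 = 0.664 → ξ₁ = 245.3 mol/s.
Conversion of D: 1ξ₁ + 1ξ₂ = 0.722 × 739 = 533.6 → ξ₂ = 288.2 mol/s.
Outlet amounts (n = n₀ + Σ ν·ξ):
  D: 739 − 1(245.3) − 1(288.2) = 205.4
  E: 0 + 2(245.3) = 490.7
  A: 0 + 1(288.2) = 288.2
  C: 0 + 1(288.2) = 288.2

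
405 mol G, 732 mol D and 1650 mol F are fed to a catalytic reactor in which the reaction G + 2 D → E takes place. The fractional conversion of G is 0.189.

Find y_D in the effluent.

0.22

G reacted = 0.189 × 405 = 76.55 mol; ν_G = −1, so ξ = 76.55/1 = 76.55 mol.
Outlet amounts (n = n₀ + ν ξ):
  G: 405 − 1(76.55) = 328.5
  D: 732 − 2(76.55) = 578.9
  E: 0 + 1(76.55) = 76.55
  F: 1650 (inert)
Total out = 2634 mol; y_D = 578.9 / 2634 = 0.2198.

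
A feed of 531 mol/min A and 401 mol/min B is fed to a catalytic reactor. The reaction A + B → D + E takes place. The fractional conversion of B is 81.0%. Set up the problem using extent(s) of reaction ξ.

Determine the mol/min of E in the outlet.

325 mol/min

B reacted = 0.81 × 401 = 324.8 mol/min; ν_B = −1, so ξ = 324.8/1 = 324.8 mol/min.
Outlet amounts (n = n₀ + ν ξ):
  A: 531 − 1(324.8) = 206.2
  B: 401 − 1(324.8) = 76.19
  D: 0 + 1(324.8) = 324.8
  E: 0 + 1(324.8) = 324.8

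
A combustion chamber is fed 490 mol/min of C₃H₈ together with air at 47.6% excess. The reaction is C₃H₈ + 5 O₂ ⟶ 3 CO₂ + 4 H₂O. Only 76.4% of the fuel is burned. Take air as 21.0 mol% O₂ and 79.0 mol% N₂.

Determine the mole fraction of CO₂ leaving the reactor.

Stoichiometric O₂ = 5 × 490 = 2450 mol/min; O₂ fed = 2450 × 1.476 = 3616 mol/min.
N₂ fed = 3616 × 79/21 = 13600 mol/min.
Fuel reacted = 0.764 × 490 → ξ = 374.4 mol/min.
Outlet (n = n₀ + ν ξ):
  C₃H₈: 490 − 1(374.4) = 115.6
  O₂: 3616 − 5(374.4) = 1744
  N₂: 13600 (inert)
  CO₂: 0 + 3(374.4) = 1123
  H₂O: 0 + 4(374.4) = 1497
Total out = 18080 mol/min; y_CO₂ = 1123 / 18080 = 0.0621.

0.0621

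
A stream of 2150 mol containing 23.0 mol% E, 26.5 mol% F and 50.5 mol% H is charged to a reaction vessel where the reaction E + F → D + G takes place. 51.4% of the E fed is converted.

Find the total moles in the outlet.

2150 mol

E reacted = 0.514 × 494.5 = 254.2 mol; ν_E = −1, so ξ = 254.2/1 = 254.2 mol.
Outlet amounts (n = n₀ + ν ξ):
  E: 494.5 − 1(254.2) = 240.3
  F: 569.8 − 1(254.2) = 315.6
  D: 0 + 1(254.2) = 254.2
  G: 0 + 1(254.2) = 254.2
  H: 1086 (inert)
Total out = 240.3 + 315.6 + 254.2 + 254.2 + 1086 = 2150 mol.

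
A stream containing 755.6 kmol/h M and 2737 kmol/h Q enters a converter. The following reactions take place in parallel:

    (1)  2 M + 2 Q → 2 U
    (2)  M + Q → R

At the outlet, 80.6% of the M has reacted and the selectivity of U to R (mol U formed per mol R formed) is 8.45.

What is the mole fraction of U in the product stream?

Conversion of M: M consumed = 0.806 × 755.6 = 609 kmol/h = 2ξ₁ + 1ξ₂.
Selectivity: 2ξ₁ / (1ξ₂) = 8.45 → ξ₁ = 4.225 ξ₂.
Substitute: (2·4.225 + 1) ξ₂ = 609 → ξ₂ = 64.45 kmol/h, ξ₁ = 272.3 kmol/h.
Outlet amounts (n = n₀ + Σ ν·ξ):
  M: 755.6 − 2(272.3) − 1(64.45) = 146.6
  Q: 2737 − 2(272.3) − 1(64.45) = 2128
  U: 0 + 2(272.3) = 544.6
  R: 0 + 1(64.45) = 64.45
Total out = 2884 kmol/h; y_U = 544.6 / 2884 = 0.1889.

0.189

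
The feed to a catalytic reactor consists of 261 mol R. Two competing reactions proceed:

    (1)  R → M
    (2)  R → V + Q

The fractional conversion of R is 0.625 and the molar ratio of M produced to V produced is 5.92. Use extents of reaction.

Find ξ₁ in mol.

ξ₁ = 140 mol

Conversion of R: R consumed = 0.625 × 261 = 163.1 mol = 1ξ₁ + 1ξ₂.
Selectivity: 1ξ₁ / (1ξ₂) = 5.92 → ξ₁ = 5.92 ξ₂.
Substitute: (1·5.92 + 1) ξ₂ = 163.1 → ξ₂ = 23.57 mol, ξ₁ = 139.6 mol.
Outlet amounts (n = n₀ + Σ ν·ξ):
  R: 261 − 1(139.6) − 1(23.57) = 97.88
  M: 0 + 1(139.6) = 139.6
  V: 0 + 1(23.57) = 23.57
  Q: 0 + 1(23.57) = 23.57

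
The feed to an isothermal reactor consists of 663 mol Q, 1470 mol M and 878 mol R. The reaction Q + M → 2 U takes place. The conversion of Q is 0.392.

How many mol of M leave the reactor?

1210 mol

Q reacted = 0.392 × 663 = 259.9 mol; ν_Q = −1, so ξ = 259.9/1 = 259.9 mol.
Outlet amounts (n = n₀ + ν ξ):
  Q: 663 − 1(259.9) = 403.1
  M: 1470 − 1(259.9) = 1210
  U: 0 + 2(259.9) = 519.8
  R: 878 (inert)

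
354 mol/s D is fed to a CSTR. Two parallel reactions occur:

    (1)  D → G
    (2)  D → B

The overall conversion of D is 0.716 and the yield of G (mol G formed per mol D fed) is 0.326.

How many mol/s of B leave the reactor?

Yield of G: 1ξ₁ / 354 = 0.326 → ξ₁ = 115.4 mol/s.
Conversion of D: 1ξ₁ + 1ξ₂ = 0.716 × 354 = 253.5 → ξ₂ = 138.1 mol/s.
Outlet amounts (n = n₀ + Σ ν·ξ):
  D: 354 − 1(115.4) − 1(138.1) = 100.5
  G: 0 + 1(115.4) = 115.4
  B: 0 + 1(138.1) = 138.1

138 mol/s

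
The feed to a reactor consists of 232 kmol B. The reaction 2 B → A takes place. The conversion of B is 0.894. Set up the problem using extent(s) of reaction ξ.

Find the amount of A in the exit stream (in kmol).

B reacted = 0.894 × 232 = 207.4 kmol; ν_B = −2, so ξ = 207.4/2 = 103.7 kmol.
Outlet amounts (n = n₀ + ν ξ):
  B: 232 − 2(103.7) = 24.59
  A: 0 + 1(103.7) = 103.7

104 kmol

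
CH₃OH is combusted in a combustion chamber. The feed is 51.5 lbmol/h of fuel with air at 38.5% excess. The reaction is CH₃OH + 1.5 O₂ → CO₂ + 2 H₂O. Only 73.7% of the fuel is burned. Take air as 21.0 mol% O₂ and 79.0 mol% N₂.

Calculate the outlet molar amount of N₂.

402 lbmol/h

Stoichiometric O₂ = 1.5 × 51.5 = 77.25 lbmol/h; O₂ fed = 77.25 × 1.385 = 107 lbmol/h.
N₂ fed = 107 × 79/21 = 402.5 lbmol/h.
Fuel reacted = 0.737 × 51.5 → ξ = 37.96 lbmol/h.
Outlet (n = n₀ + ν ξ):
  CH₃OH: 51.5 − 1(37.96) = 13.54
  O₂: 107 − 1.5(37.96) = 50.06
  N₂: 402.5 (inert)
  CO₂: 0 + 1(37.96) = 37.96
  H₂O: 0 + 2(37.96) = 75.91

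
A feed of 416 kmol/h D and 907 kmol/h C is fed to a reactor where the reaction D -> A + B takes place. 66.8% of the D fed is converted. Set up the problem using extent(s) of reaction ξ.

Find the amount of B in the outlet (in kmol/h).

278 kmol/h

D reacted = 0.668 × 416 = 277.9 kmol/h; ν_D = −1, so ξ = 277.9/1 = 277.9 kmol/h.
Outlet amounts (n = n₀ + ν ξ):
  D: 416 − 1(277.9) = 138.1
  A: 0 + 1(277.9) = 277.9
  B: 0 + 1(277.9) = 277.9
  C: 907 (inert)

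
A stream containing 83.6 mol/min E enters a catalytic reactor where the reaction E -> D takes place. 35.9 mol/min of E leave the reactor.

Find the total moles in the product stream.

83.6 mol/min

For E: n = n₀ − 1ξ → 35.9 = 83.6 − 1ξ, giving ξ = 47.7 mol/min.
Outlet amounts (n = n₀ + ν ξ):
  E: 83.6 − 1(47.7) = 35.9
  D: 0 + 1(47.7) = 47.7
Total out = 35.9 + 47.7 = 83.6 mol/min.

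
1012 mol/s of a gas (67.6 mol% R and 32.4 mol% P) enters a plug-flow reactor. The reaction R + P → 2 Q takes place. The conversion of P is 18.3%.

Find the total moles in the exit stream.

P reacted = 0.183 × 327.9 = 60 mol/s; ν_P = −1, so ξ = 60/1 = 60 mol/s.
Outlet amounts (n = n₀ + ν ξ):
  R: 684.1 − 1(60) = 624.1
  P: 327.9 − 1(60) = 267.9
  Q: 0 + 2(60) = 120
Total out = 624.1 + 267.9 + 120 = 1012 mol/s.

1010 mol/s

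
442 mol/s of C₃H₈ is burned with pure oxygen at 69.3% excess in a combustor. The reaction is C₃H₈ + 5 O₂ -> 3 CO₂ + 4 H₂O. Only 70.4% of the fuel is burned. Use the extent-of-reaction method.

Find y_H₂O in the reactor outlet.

Stoichiometric O₂ = 5 × 442 = 2210 mol/s; O₂ fed = 2210 × 1.693 = 3742 mol/s.
Fuel reacted = 0.704 × 442 → ξ = 311.2 mol/s.
Outlet (n = n₀ + ν ξ):
  C₃H₈: 442 − 1(311.2) = 130.8
  O₂: 3742 − 5(311.2) = 2186
  CO₂: 0 + 3(311.2) = 933.5
  H₂O: 0 + 4(311.2) = 1245
Total out = 4495 mol/s; y_H₂O = 1245 / 4495 = 0.2769.

0.277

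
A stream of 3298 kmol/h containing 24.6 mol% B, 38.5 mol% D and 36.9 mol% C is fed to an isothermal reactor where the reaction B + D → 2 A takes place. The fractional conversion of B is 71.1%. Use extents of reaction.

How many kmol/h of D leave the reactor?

B reacted = 0.711 × 811.3 = 576.8 kmol/h; ν_B = −1, so ξ = 576.8/1 = 576.8 kmol/h.
Outlet amounts (n = n₀ + ν ξ):
  B: 811.3 − 1(576.8) = 234.5
  D: 1270 − 1(576.8) = 692.9
  A: 0 + 2(576.8) = 1154
  C: 1217 (inert)

693 kmol/h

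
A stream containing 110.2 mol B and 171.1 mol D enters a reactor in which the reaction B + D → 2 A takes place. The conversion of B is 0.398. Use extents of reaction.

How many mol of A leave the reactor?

B reacted = 0.398 × 110.2 = 43.86 mol; ν_B = −1, so ξ = 43.86/1 = 43.86 mol.
Outlet amounts (n = n₀ + ν ξ):
  B: 110.2 − 1(43.86) = 66.34
  D: 171.1 − 1(43.86) = 127.2
  A: 0 + 2(43.86) = 87.72

87.7 mol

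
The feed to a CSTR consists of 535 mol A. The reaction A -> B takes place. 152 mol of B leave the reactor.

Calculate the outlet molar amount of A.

383 mol

For B: n = n₀ + 1ξ → 152 = 0 + 1ξ, giving ξ = 152 mol.
Outlet amounts (n = n₀ + ν ξ):
  A: 535 − 1(152) = 383
  B: 0 + 1(152) = 152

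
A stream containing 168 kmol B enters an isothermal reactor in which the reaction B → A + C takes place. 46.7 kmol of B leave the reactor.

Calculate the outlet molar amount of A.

121 kmol

For B: n = n₀ − 1ξ → 46.7 = 168 − 1ξ, giving ξ = 121.3 kmol.
Outlet amounts (n = n₀ + ν ξ):
  B: 168 − 1(121.3) = 46.7
  A: 0 + 1(121.3) = 121.3
  C: 0 + 1(121.3) = 121.3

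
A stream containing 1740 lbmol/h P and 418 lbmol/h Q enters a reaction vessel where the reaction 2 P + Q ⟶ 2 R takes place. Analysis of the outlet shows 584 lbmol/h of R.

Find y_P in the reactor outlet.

0.62

For R: n = n₀ + 2ξ → 584 = 0 + 2ξ, giving ξ = 292 lbmol/h.
Outlet amounts (n = n₀ + ν ξ):
  P: 1740 − 2(292) = 1156
  Q: 418 − 1(292) = 126
  R: 0 + 2(292) = 584
Total out = 1866 lbmol/h; y_P = 1156 / 1866 = 0.6195.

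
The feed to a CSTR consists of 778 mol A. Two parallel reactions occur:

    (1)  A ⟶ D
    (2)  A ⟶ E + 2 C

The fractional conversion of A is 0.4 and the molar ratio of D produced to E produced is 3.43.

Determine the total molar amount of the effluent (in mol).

918 mol

Conversion of A: A consumed = 0.4 × 778 = 311.2 mol = 1ξ₁ + 1ξ₂.
Selectivity: 1ξ₁ / (1ξ₂) = 3.43 → ξ₁ = 3.43 ξ₂.
Substitute: (1·3.43 + 1) ξ₂ = 311.2 → ξ₂ = 70.25 mol, ξ₁ = 241 mol.
Outlet amounts (n = n₀ + Σ ν·ξ):
  A: 778 − 1(241) − 1(70.25) = 466.8
  D: 0 + 1(241) = 241
  E: 0 + 1(70.25) = 70.25
  C: 0 + 2(70.25) = 140.5
Total out = 466.8 + 241 + 70.25 + 140.5 = 918.5 mol.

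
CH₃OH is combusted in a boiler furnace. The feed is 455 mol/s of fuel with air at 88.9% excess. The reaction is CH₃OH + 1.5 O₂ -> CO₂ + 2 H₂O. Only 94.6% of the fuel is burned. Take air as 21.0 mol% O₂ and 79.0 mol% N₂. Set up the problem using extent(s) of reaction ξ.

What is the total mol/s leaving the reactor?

6810 mol/s

Stoichiometric O₂ = 1.5 × 455 = 682.5 mol/s; O₂ fed = 682.5 × 1.889 = 1289 mol/s.
N₂ fed = 1289 × 79/21 = 4850 mol/s.
Fuel reacted = 0.946 × 455 → ξ = 430.4 mol/s.
Outlet (n = n₀ + ν ξ):
  CH₃OH: 455 − 1(430.4) = 24.57
  O₂: 1289 − 1.5(430.4) = 643.6
  N₂: 4850 (inert)
  CO₂: 0 + 1(430.4) = 430.4
  H₂O: 0 + 2(430.4) = 860.9
Total out = 24.57 + 643.6 + 4850 + 430.4 + 860.9 = 6809 mol/s.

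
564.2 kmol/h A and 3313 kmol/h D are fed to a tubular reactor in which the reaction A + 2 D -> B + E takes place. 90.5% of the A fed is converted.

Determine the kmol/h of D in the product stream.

2290 kmol/h

A reacted = 0.905 × 564.2 = 510.6 kmol/h; ν_A = −1, so ξ = 510.6/1 = 510.6 kmol/h.
Outlet amounts (n = n₀ + ν ξ):
  A: 564.2 − 1(510.6) = 53.6
  D: 3313 − 2(510.6) = 2292
  B: 0 + 1(510.6) = 510.6
  E: 0 + 1(510.6) = 510.6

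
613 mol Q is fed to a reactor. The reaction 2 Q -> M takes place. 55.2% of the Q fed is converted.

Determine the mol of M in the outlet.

169 mol

Q reacted = 0.552 × 613 = 338.4 mol; ν_Q = −2, so ξ = 338.4/2 = 169.2 mol.
Outlet amounts (n = n₀ + ν ξ):
  Q: 613 − 2(169.2) = 274.6
  M: 0 + 1(169.2) = 169.2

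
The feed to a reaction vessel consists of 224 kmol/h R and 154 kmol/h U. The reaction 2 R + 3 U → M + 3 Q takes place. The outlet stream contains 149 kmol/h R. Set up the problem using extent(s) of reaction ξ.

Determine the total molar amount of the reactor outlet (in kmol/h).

For R: n = n₀ − 2ξ → 149 = 224 − 2ξ, giving ξ = 37.5 kmol/h.
Outlet amounts (n = n₀ + ν ξ):
  R: 224 − 2(37.5) = 149
  U: 154 − 3(37.5) = 41.5
  M: 0 + 1(37.5) = 37.5
  Q: 0 + 3(37.5) = 112.5
Total out = 149 + 41.5 + 37.5 + 112.5 = 340.5 kmol/h.

340 kmol/h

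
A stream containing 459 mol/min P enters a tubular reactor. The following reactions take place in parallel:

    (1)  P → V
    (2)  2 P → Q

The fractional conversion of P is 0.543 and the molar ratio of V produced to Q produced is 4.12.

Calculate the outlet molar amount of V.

Conversion of P: P consumed = 0.543 × 459 = 249.2 mol/min = 1ξ₁ + 2ξ₂.
Selectivity: 1ξ₁ / (1ξ₂) = 4.12 → ξ₁ = 4.12 ξ₂.
Substitute: (1·4.12 + 2) ξ₂ = 249.2 → ξ₂ = 40.73 mol/min, ξ₁ = 167.8 mol/min.
Outlet amounts (n = n₀ + Σ ν·ξ):
  P: 459 − 1(167.8) − 2(40.73) = 209.8
  V: 0 + 1(167.8) = 167.8
  Q: 0 + 1(40.73) = 40.73

168 mol/min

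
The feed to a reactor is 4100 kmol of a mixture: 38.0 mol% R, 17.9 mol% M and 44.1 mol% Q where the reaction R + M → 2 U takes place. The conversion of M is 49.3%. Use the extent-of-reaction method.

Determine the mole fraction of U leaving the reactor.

M reacted = 0.493 × 733.9 = 361.8 kmol; ν_M = −1, so ξ = 361.8/1 = 361.8 kmol.
Outlet amounts (n = n₀ + ν ξ):
  R: 1558 − 1(361.8) = 1196
  M: 733.9 − 1(361.8) = 372.1
  U: 0 + 2(361.8) = 723.6
  Q: 1808 (inert)
Total out = 4100 kmol; y_U = 723.6 / 4100 = 0.1765.

0.176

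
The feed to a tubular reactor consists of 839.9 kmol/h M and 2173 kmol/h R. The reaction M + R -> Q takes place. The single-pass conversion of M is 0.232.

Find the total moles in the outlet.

M reacted = 0.232 × 839.9 = 194.9 kmol/h; ν_M = −1, so ξ = 194.9/1 = 194.9 kmol/h.
Outlet amounts (n = n₀ + ν ξ):
  M: 839.9 − 1(194.9) = 645
  R: 2173 − 1(194.9) = 1978
  Q: 0 + 1(194.9) = 194.9
Total out = 645 + 1978 + 194.9 = 2818 kmol/h.

2820 kmol/h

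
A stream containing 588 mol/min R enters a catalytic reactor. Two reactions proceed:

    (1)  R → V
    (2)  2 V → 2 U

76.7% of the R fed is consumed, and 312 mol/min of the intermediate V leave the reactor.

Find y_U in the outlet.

Conversion of R: R consumed = 1ξ₁ = 0.767 × 588 → ξ₁ = 451 mol/min.
V balance: n_V = 0 + 1ξ₁ − 2ξ₂ = 312 → ξ₂ = (1·451 − 312)/2 = 69.5 mol/min.
Outlet amounts (n = n₀ + Σ ν·ξ):
  R: 588 − 1(451) = 137
  V: 0 + 1(451) − 2(69.5) = 312
  U: 0 + 2(69.5) = 139
Total out = 588 mol/min; y_U = 139 / 588 = 0.2364.

0.236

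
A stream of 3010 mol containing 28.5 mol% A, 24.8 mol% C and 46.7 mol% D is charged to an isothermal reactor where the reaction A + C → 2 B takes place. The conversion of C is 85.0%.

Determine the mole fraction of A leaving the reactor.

C reacted = 0.85 × 746.5 = 634.5 mol; ν_C = −1, so ξ = 634.5/1 = 634.5 mol.
Outlet amounts (n = n₀ + ν ξ):
  A: 857.9 − 1(634.5) = 223.3
  C: 746.5 − 1(634.5) = 112
  B: 0 + 2(634.5) = 1269
  D: 1406 (inert)
Total out = 3010 mol; y_A = 223.3 / 3010 = 0.0742.

0.0742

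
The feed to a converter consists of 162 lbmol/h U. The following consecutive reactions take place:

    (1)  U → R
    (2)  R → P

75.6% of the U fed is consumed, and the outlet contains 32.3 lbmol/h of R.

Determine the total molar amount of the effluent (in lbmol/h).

162 lbmol/h

Conversion of U: U consumed = 1ξ₁ = 0.756 × 162 → ξ₁ = 122.5 lbmol/h.
R balance: n_R = 0 + 1ξ₁ − 1ξ₂ = 32.3 → ξ₂ = (1·122.5 − 32.3)/1 = 90.17 lbmol/h.
Outlet amounts (n = n₀ + Σ ν·ξ):
  U: 162 − 1(122.5) = 39.53
  R: 0 + 1(122.5) − 1(90.17) = 32.3
  P: 0 + 1(90.17) = 90.17
Total out = 39.53 + 32.3 + 90.17 = 162 lbmol/h.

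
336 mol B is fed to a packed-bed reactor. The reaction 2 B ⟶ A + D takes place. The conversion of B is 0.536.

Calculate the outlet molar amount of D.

B reacted = 0.536 × 336 = 180.1 mol; ν_B = −2, so ξ = 180.1/2 = 90.05 mol.
Outlet amounts (n = n₀ + ν ξ):
  B: 336 − 2(90.05) = 155.9
  A: 0 + 1(90.05) = 90.05
  D: 0 + 1(90.05) = 90.05

90 mol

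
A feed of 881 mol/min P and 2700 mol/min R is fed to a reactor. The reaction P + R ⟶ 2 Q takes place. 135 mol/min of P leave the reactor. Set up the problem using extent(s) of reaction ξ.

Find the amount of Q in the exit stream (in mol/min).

1490 mol/min

For P: n = n₀ − 1ξ → 135 = 881 − 1ξ, giving ξ = 746 mol/min.
Outlet amounts (n = n₀ + ν ξ):
  P: 881 − 1(746) = 135
  R: 2700 − 1(746) = 1954
  Q: 0 + 2(746) = 1492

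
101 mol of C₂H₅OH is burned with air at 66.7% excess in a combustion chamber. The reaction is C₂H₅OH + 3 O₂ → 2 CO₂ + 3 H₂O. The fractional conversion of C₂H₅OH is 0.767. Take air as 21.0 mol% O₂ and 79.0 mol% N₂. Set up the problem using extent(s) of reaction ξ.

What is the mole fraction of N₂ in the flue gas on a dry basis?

0.808

Stoichiometric O₂ = 3 × 101 = 303 mol; O₂ fed = 303 × 1.667 = 505.1 mol.
N₂ fed = 505.1 × 79/21 = 1900 mol.
Fuel reacted = 0.767 × 101 → ξ = 77.47 mol.
Outlet (n = n₀ + ν ξ):
  C₂H₅OH: 101 − 1(77.47) = 23.53
  O₂: 505.1 − 3(77.47) = 272.7
  N₂: 1900 (inert)
  CO₂: 0 + 2(77.47) = 154.9
  H₂O: 0 + 3(77.47) = 232.4
Dry total = 2351 mol; y_N₂ (dry) = 1900 / 2351 = 0.8081.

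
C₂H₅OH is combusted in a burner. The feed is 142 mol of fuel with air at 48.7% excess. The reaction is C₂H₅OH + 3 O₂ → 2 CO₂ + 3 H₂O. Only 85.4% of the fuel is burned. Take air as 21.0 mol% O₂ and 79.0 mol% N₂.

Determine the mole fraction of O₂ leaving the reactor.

0.0822

Stoichiometric O₂ = 3 × 142 = 426 mol; O₂ fed = 426 × 1.487 = 633.5 mol.
N₂ fed = 633.5 × 79/21 = 2383 mol.
Fuel reacted = 0.854 × 142 → ξ = 121.3 mol.
Outlet (n = n₀ + ν ξ):
  C₂H₅OH: 142 − 1(121.3) = 20.73
  O₂: 633.5 − 3(121.3) = 269.7
  N₂: 2383 (inert)
  CO₂: 0 + 2(121.3) = 242.5
  H₂O: 0 + 3(121.3) = 363.8
Total out = 3280 mol; y_O₂ = 269.7 / 3280 = 0.08222.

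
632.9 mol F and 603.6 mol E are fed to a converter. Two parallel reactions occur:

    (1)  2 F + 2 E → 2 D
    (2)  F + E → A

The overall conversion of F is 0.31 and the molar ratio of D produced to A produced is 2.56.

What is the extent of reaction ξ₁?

ξ₁ = 70.5 mol

Conversion of F: F consumed = 0.31 × 632.9 = 196.2 mol = 2ξ₁ + 1ξ₂.
Selectivity: 2ξ₁ / (1ξ₂) = 2.56 → ξ₁ = 1.28 ξ₂.
Substitute: (2·1.28 + 1) ξ₂ = 196.2 → ξ₂ = 55.11 mol, ξ₁ = 70.54 mol.
Outlet amounts (n = n₀ + Σ ν·ξ):
  F: 632.9 − 2(70.54) − 1(55.11) = 436.7
  E: 603.6 − 2(70.54) − 1(55.11) = 407.4
  D: 0 + 2(70.54) = 141.1
  A: 0 + 1(55.11) = 55.11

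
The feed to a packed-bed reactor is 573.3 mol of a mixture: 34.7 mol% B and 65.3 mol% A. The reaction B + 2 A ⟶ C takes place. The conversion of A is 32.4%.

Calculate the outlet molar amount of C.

A reacted = 0.324 × 374.4 = 121.3 mol; ν_A = −2, so ξ = 121.3/2 = 60.65 mol.
Outlet amounts (n = n₀ + ν ξ):
  B: 198.9 − 1(60.65) = 138.3
  A: 374.4 − 2(60.65) = 253.1
  C: 0 + 1(60.65) = 60.65

60.6 mol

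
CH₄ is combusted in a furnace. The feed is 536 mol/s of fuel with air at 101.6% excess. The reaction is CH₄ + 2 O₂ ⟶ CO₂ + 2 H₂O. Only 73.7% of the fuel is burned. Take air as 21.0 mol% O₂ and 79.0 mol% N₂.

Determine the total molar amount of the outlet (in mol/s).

10800 mol/s

Stoichiometric O₂ = 2 × 536 = 1072 mol/s; O₂ fed = 1072 × 2.016 = 2161 mol/s.
N₂ fed = 2161 × 79/21 = 8130 mol/s.
Fuel reacted = 0.737 × 536 → ξ = 395 mol/s.
Outlet (n = n₀ + ν ξ):
  CH₄: 536 − 1(395) = 141
  O₂: 2161 − 2(395) = 1371
  N₂: 8130 (inert)
  CO₂: 0 + 1(395) = 395
  H₂O: 0 + 2(395) = 790.1
Total out = 141 + 1371 + 8130 + 395 + 790.1 = 10830 mol/s.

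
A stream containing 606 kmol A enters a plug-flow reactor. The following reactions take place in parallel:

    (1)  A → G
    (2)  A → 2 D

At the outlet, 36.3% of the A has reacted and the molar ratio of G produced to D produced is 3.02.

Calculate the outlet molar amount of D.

Conversion of A: A consumed = 0.363 × 606 = 220 kmol = 1ξ₁ + 1ξ₂.
Selectivity: 1ξ₁ / (2ξ₂) = 3.02 → ξ₁ = 6.04 ξ₂.
Substitute: (1·6.04 + 1) ξ₂ = 220 → ξ₂ = 31.25 kmol, ξ₁ = 188.7 kmol.
Outlet amounts (n = n₀ + Σ ν·ξ):
  A: 606 − 1(188.7) − 1(31.25) = 386
  G: 0 + 1(188.7) = 188.7
  D: 0 + 2(31.25) = 62.49

62.5 kmol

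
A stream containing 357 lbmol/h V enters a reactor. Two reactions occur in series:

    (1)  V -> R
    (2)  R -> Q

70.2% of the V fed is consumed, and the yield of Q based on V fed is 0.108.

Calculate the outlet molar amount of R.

Conversion of V: V consumed = 1ξ₁ = 0.702 × 357 → ξ₁ = 250.6 lbmol/h.
Yield of Q: 1ξ₂ / 357 = 0.108 → ξ₂ = 38.56 lbmol/h.
Outlet amounts (n = n₀ + Σ ν·ξ):
  V: 357 − 1(250.6) = 106.4
  R: 0 + 1(250.6) − 1(38.56) = 212.1
  Q: 0 + 1(38.56) = 38.56

212 lbmol/h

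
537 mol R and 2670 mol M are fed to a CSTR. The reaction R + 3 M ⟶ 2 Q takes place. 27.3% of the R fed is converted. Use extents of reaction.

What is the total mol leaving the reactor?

2910 mol

R reacted = 0.273 × 537 = 146.6 mol; ν_R = −1, so ξ = 146.6/1 = 146.6 mol.
Outlet amounts (n = n₀ + ν ξ):
  R: 537 − 1(146.6) = 390.4
  M: 2670 − 3(146.6) = 2230
  Q: 0 + 2(146.6) = 293.2
Total out = 390.4 + 2230 + 293.2 = 2914 mol.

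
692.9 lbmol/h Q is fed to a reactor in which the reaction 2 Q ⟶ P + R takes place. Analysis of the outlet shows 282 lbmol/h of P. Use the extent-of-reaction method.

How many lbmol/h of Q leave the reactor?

For P: n = n₀ + 1ξ → 282 = 0 + 1ξ, giving ξ = 282 lbmol/h.
Outlet amounts (n = n₀ + ν ξ):
  Q: 692.9 − 2(282) = 128.9
  P: 0 + 1(282) = 282
  R: 0 + 1(282) = 282

129 lbmol/h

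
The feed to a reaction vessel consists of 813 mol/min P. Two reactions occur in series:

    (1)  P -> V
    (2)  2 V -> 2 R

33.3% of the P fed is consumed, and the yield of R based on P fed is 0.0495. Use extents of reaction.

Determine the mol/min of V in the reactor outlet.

230 mol/min

Conversion of P: P consumed = 1ξ₁ = 0.333 × 813 → ξ₁ = 270.7 mol/min.
Yield of R: 2ξ₂ / 813 = 0.0495 → ξ₂ = 20.12 mol/min.
Outlet amounts (n = n₀ + Σ ν·ξ):
  P: 813 − 1(270.7) = 542.3
  V: 0 + 1(270.7) − 2(20.12) = 230.5
  R: 0 + 2(20.12) = 40.24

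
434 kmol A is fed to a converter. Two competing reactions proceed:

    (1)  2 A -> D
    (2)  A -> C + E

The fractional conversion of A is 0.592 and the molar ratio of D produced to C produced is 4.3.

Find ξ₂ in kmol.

ξ₂ = 26.8 kmol

Conversion of A: A consumed = 0.592 × 434 = 256.9 kmol = 2ξ₁ + 1ξ₂.
Selectivity: 1ξ₁ / (1ξ₂) = 4.3 → ξ₁ = 4.3 ξ₂.
Substitute: (2·4.3 + 1) ξ₂ = 256.9 → ξ₂ = 26.76 kmol, ξ₁ = 115.1 kmol.
Outlet amounts (n = n₀ + Σ ν·ξ):
  A: 434 − 2(115.1) − 1(26.76) = 177.1
  D: 0 + 1(115.1) = 115.1
  C: 0 + 1(26.76) = 26.76
  E: 0 + 1(26.76) = 26.76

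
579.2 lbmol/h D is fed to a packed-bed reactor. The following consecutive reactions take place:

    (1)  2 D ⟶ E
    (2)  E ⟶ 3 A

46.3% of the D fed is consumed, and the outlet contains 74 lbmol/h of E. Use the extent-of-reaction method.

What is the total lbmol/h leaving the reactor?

565 lbmol/h

Conversion of D: D consumed = 2ξ₁ = 0.463 × 579.2 → ξ₁ = 134.1 lbmol/h.
E balance: n_E = 0 + 1ξ₁ − 1ξ₂ = 74 → ξ₂ = (1·134.1 − 74)/1 = 60.08 lbmol/h.
Outlet amounts (n = n₀ + Σ ν·ξ):
  D: 579.2 − 2(134.1) = 311
  E: 0 + 1(134.1) − 1(60.08) = 74
  A: 0 + 3(60.08) = 180.3
Total out = 311 + 74 + 180.3 = 565.3 lbmol/h.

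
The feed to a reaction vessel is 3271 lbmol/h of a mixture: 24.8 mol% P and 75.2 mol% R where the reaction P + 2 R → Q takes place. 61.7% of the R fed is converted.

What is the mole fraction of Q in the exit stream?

0.433

R reacted = 0.617 × 2460 = 1518 lbmol/h; ν_R = −2, so ξ = 1518/2 = 758.8 lbmol/h.
Outlet amounts (n = n₀ + ν ξ):
  P: 811.2 − 1(758.8) = 52.36
  R: 2460 − 2(758.8) = 942.1
  Q: 0 + 1(758.8) = 758.8
Total out = 1753 lbmol/h; y_Q = 758.8 / 1753 = 0.4328.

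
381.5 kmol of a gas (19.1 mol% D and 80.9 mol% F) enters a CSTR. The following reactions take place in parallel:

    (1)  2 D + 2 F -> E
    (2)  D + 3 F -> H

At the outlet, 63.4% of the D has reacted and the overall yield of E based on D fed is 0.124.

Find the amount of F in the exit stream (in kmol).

206 kmol

Yield of E: 1ξ₁ / 72.87 = 0.124 → ξ₁ = 9.035 kmol.
Conversion of D: 2ξ₁ + 1ξ₂ = 0.634 × 72.87 = 46.2 → ξ₂ = 28.13 kmol.
Outlet amounts (n = n₀ + Σ ν·ξ):
  D: 72.87 − 2(9.035) − 1(28.13) = 26.67
  F: 308.6 − 2(9.035) − 3(28.13) = 206.2
  E: 0 + 1(9.035) = 9.035
  H: 0 + 1(28.13) = 28.13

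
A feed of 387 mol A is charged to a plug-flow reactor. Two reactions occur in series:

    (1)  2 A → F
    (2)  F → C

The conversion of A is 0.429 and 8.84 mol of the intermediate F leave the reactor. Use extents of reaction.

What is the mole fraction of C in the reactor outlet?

0.244

Conversion of A: A consumed = 2ξ₁ = 0.429 × 387 → ξ₁ = 83.01 mol.
F balance: n_F = 0 + 1ξ₁ − 1ξ₂ = 8.84 → ξ₂ = (1·83.01 − 8.84)/1 = 74.17 mol.
Outlet amounts (n = n₀ + Σ ν·ξ):
  A: 387 − 2(83.01) = 221
  F: 0 + 1(83.01) − 1(74.17) = 8.84
  C: 0 + 1(74.17) = 74.17
Total out = 304 mol; y_C = 74.17 / 304 = 0.244.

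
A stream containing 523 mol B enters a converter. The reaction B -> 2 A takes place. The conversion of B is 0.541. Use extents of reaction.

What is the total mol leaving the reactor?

806 mol

B reacted = 0.541 × 523 = 282.9 mol; ν_B = −1, so ξ = 282.9/1 = 282.9 mol.
Outlet amounts (n = n₀ + ν ξ):
  B: 523 − 1(282.9) = 240.1
  A: 0 + 2(282.9) = 565.9
Total out = 240.1 + 565.9 = 805.9 mol.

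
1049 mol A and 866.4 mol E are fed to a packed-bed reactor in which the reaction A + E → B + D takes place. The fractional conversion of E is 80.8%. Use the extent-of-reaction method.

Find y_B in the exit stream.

E reacted = 0.808 × 866.4 = 700.1 mol; ν_E = −1, so ξ = 700.1/1 = 700.1 mol.
Outlet amounts (n = n₀ + ν ξ):
  A: 1049 − 1(700.1) = 348.9
  E: 866.4 − 1(700.1) = 166.3
  B: 0 + 1(700.1) = 700.1
  D: 0 + 1(700.1) = 700.1
Total out = 1915 mol; y_B = 700.1 / 1915 = 0.3655.

0.365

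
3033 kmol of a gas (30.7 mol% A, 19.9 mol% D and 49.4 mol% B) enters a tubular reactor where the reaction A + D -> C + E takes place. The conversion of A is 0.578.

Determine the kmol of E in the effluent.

A reacted = 0.578 × 931.1 = 538.2 kmol; ν_A = −1, so ξ = 538.2/1 = 538.2 kmol.
Outlet amounts (n = n₀ + ν ξ):
  A: 931.1 − 1(538.2) = 392.9
  D: 603.6 − 1(538.2) = 65.37
  C: 0 + 1(538.2) = 538.2
  E: 0 + 1(538.2) = 538.2
  B: 1498 (inert)

538 kmol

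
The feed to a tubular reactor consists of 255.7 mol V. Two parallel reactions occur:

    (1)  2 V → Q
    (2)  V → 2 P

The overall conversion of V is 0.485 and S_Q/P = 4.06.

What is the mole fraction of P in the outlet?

Conversion of V: V consumed = 0.485 × 255.7 = 124 mol = 2ξ₁ + 1ξ₂.
Selectivity: 1ξ₁ / (2ξ₂) = 4.06 → ξ₁ = 8.12 ξ₂.
Substitute: (2·8.12 + 1) ξ₂ = 124 → ξ₂ = 7.193 mol, ξ₁ = 58.41 mol.
Outlet amounts (n = n₀ + Σ ν·ξ):
  V: 255.7 − 2(58.41) − 1(7.193) = 131.7
  Q: 0 + 1(58.41) = 58.41
  P: 0 + 2(7.193) = 14.39
Total out = 204.5 mol; y_P = 14.39 / 204.5 = 0.07036.

0.0704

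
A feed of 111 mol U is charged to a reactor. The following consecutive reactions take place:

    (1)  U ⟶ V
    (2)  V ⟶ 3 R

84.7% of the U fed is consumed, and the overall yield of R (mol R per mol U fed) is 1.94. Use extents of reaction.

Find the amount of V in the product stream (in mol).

22.2 mol

Conversion of U: U consumed = 1ξ₁ = 0.847 × 111 → ξ₁ = 94.02 mol.
Yield of R: 3ξ₂ / 111 = 1.94 → ξ₂ = 71.78 mol.
Outlet amounts (n = n₀ + Σ ν·ξ):
  U: 111 − 1(94.02) = 16.98
  V: 0 + 1(94.02) − 1(71.78) = 22.24
  R: 0 + 3(71.78) = 215.3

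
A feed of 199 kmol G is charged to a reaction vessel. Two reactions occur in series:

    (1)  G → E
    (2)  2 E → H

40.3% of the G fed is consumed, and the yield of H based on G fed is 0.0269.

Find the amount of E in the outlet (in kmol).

69.5 kmol

Conversion of G: G consumed = 1ξ₁ = 0.403 × 199 → ξ₁ = 80.2 kmol.
Yield of H: 1ξ₂ / 199 = 0.0269 → ξ₂ = 5.353 kmol.
Outlet amounts (n = n₀ + Σ ν·ξ):
  G: 199 − 1(80.2) = 118.8
  E: 0 + 1(80.2) − 2(5.353) = 69.49
  H: 0 + 1(5.353) = 5.353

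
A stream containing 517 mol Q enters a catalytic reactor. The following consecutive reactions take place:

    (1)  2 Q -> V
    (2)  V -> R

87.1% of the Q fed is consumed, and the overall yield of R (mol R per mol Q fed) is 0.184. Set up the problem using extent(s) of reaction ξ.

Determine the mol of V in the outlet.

Conversion of Q: Q consumed = 2ξ₁ = 0.871 × 517 → ξ₁ = 225.2 mol.
Yield of R: 1ξ₂ / 517 = 0.184 → ξ₂ = 95.13 mol.
Outlet amounts (n = n₀ + Σ ν·ξ):
  Q: 517 − 2(225.2) = 66.69
  V: 0 + 1(225.2) − 1(95.13) = 130
  R: 0 + 1(95.13) = 95.13

130 mol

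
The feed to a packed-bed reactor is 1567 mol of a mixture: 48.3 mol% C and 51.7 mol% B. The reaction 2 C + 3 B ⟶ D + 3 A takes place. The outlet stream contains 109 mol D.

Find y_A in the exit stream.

0.224

For D: n = n₀ + 1ξ → 109 = 0 + 1ξ, giving ξ = 109 mol.
Outlet amounts (n = n₀ + ν ξ):
  C: 756.9 − 2(109) = 538.9
  B: 810.1 − 3(109) = 483.1
  D: 0 + 1(109) = 109
  A: 0 + 3(109) = 327
Total out = 1458 mol; y_A = 327 / 1458 = 0.2243.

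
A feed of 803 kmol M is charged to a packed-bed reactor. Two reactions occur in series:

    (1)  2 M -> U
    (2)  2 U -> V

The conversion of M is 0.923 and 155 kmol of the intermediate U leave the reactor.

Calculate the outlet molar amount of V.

108 kmol

Conversion of M: M consumed = 2ξ₁ = 0.923 × 803 → ξ₁ = 370.6 kmol.
U balance: n_U = 0 + 1ξ₁ − 2ξ₂ = 155 → ξ₂ = (1·370.6 − 155)/2 = 107.8 kmol.
Outlet amounts (n = n₀ + Σ ν·ξ):
  M: 803 − 2(370.6) = 61.83
  U: 0 + 1(370.6) − 2(107.8) = 155
  V: 0 + 1(107.8) = 107.8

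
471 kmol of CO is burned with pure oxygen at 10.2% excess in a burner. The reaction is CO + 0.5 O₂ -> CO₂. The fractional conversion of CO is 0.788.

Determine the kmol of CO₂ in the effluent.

Stoichiometric O₂ = 0.5 × 471 = 235.5 kmol; O₂ fed = 235.5 × 1.102 = 259.5 kmol.
Fuel reacted = 0.788 × 471 → ξ = 371.1 kmol.
Outlet (n = n₀ + ν ξ):
  CO: 471 − 1(371.1) = 99.85
  O₂: 259.5 − 0.5(371.1) = 73.95
  CO₂: 0 + 1(371.1) = 371.1

371 kmol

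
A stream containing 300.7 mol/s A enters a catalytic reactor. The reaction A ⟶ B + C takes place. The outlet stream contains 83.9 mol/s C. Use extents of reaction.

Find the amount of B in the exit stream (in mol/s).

For C: n = n₀ + 1ξ → 83.9 = 0 + 1ξ, giving ξ = 83.9 mol/s.
Outlet amounts (n = n₀ + ν ξ):
  A: 300.7 − 1(83.9) = 216.8
  B: 0 + 1(83.9) = 83.9
  C: 0 + 1(83.9) = 83.9

83.9 mol/s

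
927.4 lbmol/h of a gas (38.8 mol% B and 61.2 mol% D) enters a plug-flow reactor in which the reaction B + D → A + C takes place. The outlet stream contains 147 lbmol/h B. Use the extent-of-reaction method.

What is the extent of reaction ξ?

For B: n = n₀ − 1ξ → 147 = 359.8 − 1ξ, giving ξ = 212.8 lbmol/h.
Outlet amounts (n = n₀ + ν ξ):
  B: 359.8 − 1(212.8) = 147
  D: 567.6 − 1(212.8) = 354.7
  A: 0 + 1(212.8) = 212.8
  C: 0 + 1(212.8) = 212.8

ξ = 213 lbmol/h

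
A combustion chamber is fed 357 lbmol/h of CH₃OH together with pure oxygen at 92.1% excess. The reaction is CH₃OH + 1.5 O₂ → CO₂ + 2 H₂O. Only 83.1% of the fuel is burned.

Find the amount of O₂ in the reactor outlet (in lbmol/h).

Stoichiometric O₂ = 1.5 × 357 = 535.5 lbmol/h; O₂ fed = 535.5 × 1.921 = 1029 lbmol/h.
Fuel reacted = 0.831 × 357 → ξ = 296.7 lbmol/h.
Outlet (n = n₀ + ν ξ):
  CH₃OH: 357 − 1(296.7) = 60.33
  O₂: 1029 − 1.5(296.7) = 583.7
  CO₂: 0 + 1(296.7) = 296.7
  H₂O: 0 + 2(296.7) = 593.3

584 lbmol/h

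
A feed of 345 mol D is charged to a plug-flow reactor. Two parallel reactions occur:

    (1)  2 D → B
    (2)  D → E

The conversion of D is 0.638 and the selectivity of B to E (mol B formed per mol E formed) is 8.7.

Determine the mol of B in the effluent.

Conversion of D: D consumed = 0.638 × 345 = 220.1 mol = 2ξ₁ + 1ξ₂.
Selectivity: 1ξ₁ / (1ξ₂) = 8.7 → ξ₁ = 8.7 ξ₂.
Substitute: (2·8.7 + 1) ξ₂ = 220.1 → ξ₂ = 11.96 mol, ξ₁ = 104.1 mol.
Outlet amounts (n = n₀ + Σ ν·ξ):
  D: 345 − 2(104.1) − 1(11.96) = 124.9
  B: 0 + 1(104.1) = 104.1
  E: 0 + 1(11.96) = 11.96

104 mol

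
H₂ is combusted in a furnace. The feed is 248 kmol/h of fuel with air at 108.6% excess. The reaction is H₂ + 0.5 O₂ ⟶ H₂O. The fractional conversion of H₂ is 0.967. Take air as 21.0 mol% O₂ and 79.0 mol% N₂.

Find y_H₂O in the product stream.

0.176

Stoichiometric O₂ = 0.5 × 248 = 124 kmol/h; O₂ fed = 124 × 2.086 = 258.7 kmol/h.
N₂ fed = 258.7 × 79/21 = 973.1 kmol/h.
Fuel reacted = 0.967 × 248 → ξ = 239.8 kmol/h.
Outlet (n = n₀ + ν ξ):
  H₂: 248 − 1(239.8) = 8.184
  O₂: 258.7 − 0.5(239.8) = 138.8
  N₂: 973.1 (inert)
  H₂O: 0 + 1(239.8) = 239.8
Total out = 1360 kmol/h; y_H₂O = 239.8 / 1360 = 0.1764.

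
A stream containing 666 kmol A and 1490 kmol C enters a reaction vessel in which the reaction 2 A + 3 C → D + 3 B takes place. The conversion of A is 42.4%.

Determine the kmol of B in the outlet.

424 kmol

A reacted = 0.424 × 666 = 282.4 kmol; ν_A = −2, so ξ = 282.4/2 = 141.2 kmol.
Outlet amounts (n = n₀ + ν ξ):
  A: 666 − 2(141.2) = 383.6
  C: 1490 − 3(141.2) = 1066
  D: 0 + 1(141.2) = 141.2
  B: 0 + 3(141.2) = 423.6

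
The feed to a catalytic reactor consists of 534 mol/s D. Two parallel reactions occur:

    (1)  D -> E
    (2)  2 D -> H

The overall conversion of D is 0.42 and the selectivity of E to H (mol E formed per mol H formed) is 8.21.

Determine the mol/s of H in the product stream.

22 mol/s

Conversion of D: D consumed = 0.42 × 534 = 224.3 mol/s = 1ξ₁ + 2ξ₂.
Selectivity: 1ξ₁ / (1ξ₂) = 8.21 → ξ₁ = 8.21 ξ₂.
Substitute: (1·8.21 + 2) ξ₂ = 224.3 → ξ₂ = 21.97 mol/s, ξ₁ = 180.3 mol/s.
Outlet amounts (n = n₀ + Σ ν·ξ):
  D: 534 − 1(180.3) − 2(21.97) = 309.7
  E: 0 + 1(180.3) = 180.3
  H: 0 + 1(21.97) = 21.97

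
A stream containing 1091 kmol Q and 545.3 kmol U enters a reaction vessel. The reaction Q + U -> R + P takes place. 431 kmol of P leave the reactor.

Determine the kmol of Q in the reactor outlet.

For P: n = n₀ + 1ξ → 431 = 0 + 1ξ, giving ξ = 431 kmol.
Outlet amounts (n = n₀ + ν ξ):
  Q: 1091 − 1(431) = 660
  U: 545.3 − 1(431) = 114.3
  R: 0 + 1(431) = 431
  P: 0 + 1(431) = 431

660 kmol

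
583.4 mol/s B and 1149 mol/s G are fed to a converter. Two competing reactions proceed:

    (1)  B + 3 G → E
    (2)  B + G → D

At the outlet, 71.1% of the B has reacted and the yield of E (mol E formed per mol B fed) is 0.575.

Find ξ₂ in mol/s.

ξ₂ = 79.3 mol/s

Yield of E: 1ξ₁ / 583.4 = 0.575 → ξ₁ = 335.5 mol/s.
Conversion of B: 1ξ₁ + 1ξ₂ = 0.711 × 583.4 = 414.8 → ξ₂ = 79.34 mol/s.
Outlet amounts (n = n₀ + Σ ν·ξ):
  B: 583.4 − 1(335.5) − 1(79.34) = 168.6
  G: 1149 − 3(335.5) − 1(79.34) = 63.29
  E: 0 + 1(335.5) = 335.5
  D: 0 + 1(79.34) = 79.34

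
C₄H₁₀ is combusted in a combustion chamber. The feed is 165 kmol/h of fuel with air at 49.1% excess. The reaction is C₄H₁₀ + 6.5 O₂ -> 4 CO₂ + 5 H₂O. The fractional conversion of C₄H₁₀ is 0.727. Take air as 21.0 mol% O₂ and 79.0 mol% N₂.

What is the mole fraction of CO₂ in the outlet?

0.0603

Stoichiometric O₂ = 6.5 × 165 = 1072 kmol/h; O₂ fed = 1072 × 1.491 = 1599 kmol/h.
N₂ fed = 1599 × 79/21 = 6016 kmol/h.
Fuel reacted = 0.727 × 165 → ξ = 120 kmol/h.
Outlet (n = n₀ + ν ξ):
  C₄H₁₀: 165 − 1(120) = 45.05
  O₂: 1599 − 6.5(120) = 819.4
  N₂: 6016 (inert)
  CO₂: 0 + 4(120) = 479.8
  H₂O: 0 + 5(120) = 599.8
Total out = 7960 kmol/h; y_CO₂ = 479.8 / 7960 = 0.06028.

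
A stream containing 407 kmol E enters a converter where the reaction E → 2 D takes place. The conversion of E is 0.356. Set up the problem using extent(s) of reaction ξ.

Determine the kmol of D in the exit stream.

290 kmol

E reacted = 0.356 × 407 = 144.9 kmol; ν_E = −1, so ξ = 144.9/1 = 144.9 kmol.
Outlet amounts (n = n₀ + ν ξ):
  E: 407 − 1(144.9) = 262.1
  D: 0 + 2(144.9) = 289.8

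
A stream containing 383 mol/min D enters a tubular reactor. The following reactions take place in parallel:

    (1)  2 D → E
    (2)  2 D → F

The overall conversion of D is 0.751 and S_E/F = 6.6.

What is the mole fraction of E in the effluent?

0.522

Conversion of D: D consumed = 0.751 × 383 = 287.6 mol/min = 2ξ₁ + 2ξ₂.
Selectivity: 1ξ₁ / (1ξ₂) = 6.6 → ξ₁ = 6.6 ξ₂.
Substitute: (2·6.6 + 2) ξ₂ = 287.6 → ξ₂ = 18.92 mol/min, ξ₁ = 124.9 mol/min.
Outlet amounts (n = n₀ + Σ ν·ξ):
  D: 383 − 2(124.9) − 2(18.92) = 95.37
  E: 0 + 1(124.9) = 124.9
  F: 0 + 1(18.92) = 18.92
Total out = 239.2 mol/min; y_E = 124.9 / 239.2 = 0.5222.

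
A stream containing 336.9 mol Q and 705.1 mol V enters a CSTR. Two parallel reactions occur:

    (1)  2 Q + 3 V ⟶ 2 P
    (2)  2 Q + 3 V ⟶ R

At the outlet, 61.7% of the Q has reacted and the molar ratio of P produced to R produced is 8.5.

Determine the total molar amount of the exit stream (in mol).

710 mol

Conversion of Q: Q consumed = 0.617 × 336.9 = 207.9 mol = 2ξ₁ + 2ξ₂.
Selectivity: 2ξ₁ / (1ξ₂) = 8.5 → ξ₁ = 4.25 ξ₂.
Substitute: (2·4.25 + 2) ξ₂ = 207.9 → ξ₂ = 19.8 mol, ξ₁ = 84.14 mol.
Outlet amounts (n = n₀ + Σ ν·ξ):
  Q: 336.9 − 2(84.14) − 2(19.8) = 129
  V: 705.1 − 3(84.14) − 3(19.8) = 393.3
  P: 0 + 2(84.14) = 168.3
  R: 0 + 1(19.8) = 19.8
Total out = 129 + 393.3 + 168.3 + 19.8 = 710.4 mol.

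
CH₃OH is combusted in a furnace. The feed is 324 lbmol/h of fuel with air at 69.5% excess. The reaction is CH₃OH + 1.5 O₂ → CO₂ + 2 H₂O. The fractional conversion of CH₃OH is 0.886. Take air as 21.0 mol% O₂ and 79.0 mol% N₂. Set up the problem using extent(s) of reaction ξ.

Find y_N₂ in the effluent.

0.706

Stoichiometric O₂ = 1.5 × 324 = 486 lbmol/h; O₂ fed = 486 × 1.695 = 823.8 lbmol/h.
N₂ fed = 823.8 × 79/21 = 3099 lbmol/h.
Fuel reacted = 0.886 × 324 → ξ = 287.1 lbmol/h.
Outlet (n = n₀ + ν ξ):
  CH₃OH: 324 − 1(287.1) = 36.94
  O₂: 823.8 − 1.5(287.1) = 393.2
  N₂: 3099 (inert)
  CO₂: 0 + 1(287.1) = 287.1
  H₂O: 0 + 2(287.1) = 574.1
Total out = 4390 lbmol/h; y_N₂ = 3099 / 4390 = 0.7059.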